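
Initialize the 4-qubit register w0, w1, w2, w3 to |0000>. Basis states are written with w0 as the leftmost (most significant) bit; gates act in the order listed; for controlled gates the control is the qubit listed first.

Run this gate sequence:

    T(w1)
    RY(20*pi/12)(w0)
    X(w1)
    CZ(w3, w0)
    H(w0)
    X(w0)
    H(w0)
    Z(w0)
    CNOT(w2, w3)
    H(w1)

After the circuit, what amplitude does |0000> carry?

The amplitude on |0000> is -sqrt(6)/4.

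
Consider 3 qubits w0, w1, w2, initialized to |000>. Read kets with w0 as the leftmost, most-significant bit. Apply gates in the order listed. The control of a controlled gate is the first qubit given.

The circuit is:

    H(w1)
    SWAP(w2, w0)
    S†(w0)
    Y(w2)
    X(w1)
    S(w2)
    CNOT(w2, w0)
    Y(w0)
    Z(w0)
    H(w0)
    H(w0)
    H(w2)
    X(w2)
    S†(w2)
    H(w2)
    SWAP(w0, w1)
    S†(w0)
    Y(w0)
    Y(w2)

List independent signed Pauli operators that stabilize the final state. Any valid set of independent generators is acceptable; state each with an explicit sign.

The stabilizer group can be generated by -YII, -IIY, +IZI, among other valid generating sets.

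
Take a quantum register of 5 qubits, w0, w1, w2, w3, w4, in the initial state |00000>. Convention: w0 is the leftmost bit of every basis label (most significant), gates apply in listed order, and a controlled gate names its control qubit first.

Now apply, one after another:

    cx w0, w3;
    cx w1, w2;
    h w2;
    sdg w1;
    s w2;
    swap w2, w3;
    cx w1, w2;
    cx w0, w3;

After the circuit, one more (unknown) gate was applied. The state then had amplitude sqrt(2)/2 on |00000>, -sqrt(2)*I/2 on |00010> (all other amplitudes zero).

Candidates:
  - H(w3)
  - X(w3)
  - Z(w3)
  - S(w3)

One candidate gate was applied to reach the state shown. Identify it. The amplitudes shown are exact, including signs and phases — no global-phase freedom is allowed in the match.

The applied gate was Z(w3).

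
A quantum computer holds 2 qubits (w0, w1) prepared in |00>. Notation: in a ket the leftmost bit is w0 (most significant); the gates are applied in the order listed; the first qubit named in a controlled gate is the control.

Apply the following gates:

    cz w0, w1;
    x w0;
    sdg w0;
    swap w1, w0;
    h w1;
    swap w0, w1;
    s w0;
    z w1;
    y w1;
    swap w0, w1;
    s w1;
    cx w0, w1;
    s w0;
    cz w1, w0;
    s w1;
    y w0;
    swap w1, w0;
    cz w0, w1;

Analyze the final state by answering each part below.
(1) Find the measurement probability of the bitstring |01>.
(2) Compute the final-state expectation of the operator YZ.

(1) Outcome |01> occurs with probability 0.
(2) In the final state, YZ has expectation -1.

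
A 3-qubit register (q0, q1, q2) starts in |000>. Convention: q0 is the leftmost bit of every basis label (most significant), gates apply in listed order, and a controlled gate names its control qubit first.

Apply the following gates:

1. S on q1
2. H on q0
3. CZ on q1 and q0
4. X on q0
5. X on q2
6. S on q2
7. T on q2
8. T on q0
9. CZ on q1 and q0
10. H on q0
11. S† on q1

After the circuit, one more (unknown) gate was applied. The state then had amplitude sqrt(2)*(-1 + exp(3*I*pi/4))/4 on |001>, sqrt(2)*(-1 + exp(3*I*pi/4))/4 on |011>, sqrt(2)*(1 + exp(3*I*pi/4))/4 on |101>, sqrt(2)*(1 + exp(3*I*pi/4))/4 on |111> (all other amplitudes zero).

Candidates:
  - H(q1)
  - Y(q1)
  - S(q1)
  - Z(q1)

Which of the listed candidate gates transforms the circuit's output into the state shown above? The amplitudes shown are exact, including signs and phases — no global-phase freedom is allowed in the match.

The unique candidate consistent with the amplitudes is H(q1).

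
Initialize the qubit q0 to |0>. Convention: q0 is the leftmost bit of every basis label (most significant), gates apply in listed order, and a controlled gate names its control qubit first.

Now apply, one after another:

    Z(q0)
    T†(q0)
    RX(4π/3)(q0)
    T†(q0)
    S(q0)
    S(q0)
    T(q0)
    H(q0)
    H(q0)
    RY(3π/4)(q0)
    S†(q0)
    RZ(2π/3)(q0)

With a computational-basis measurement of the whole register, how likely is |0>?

A full measurement returns |0> with probability sqrt(2)/8 + 1/2. Key observation: steps 8-9 multiply out to the identity, so the circuit reduces to the remaining gates.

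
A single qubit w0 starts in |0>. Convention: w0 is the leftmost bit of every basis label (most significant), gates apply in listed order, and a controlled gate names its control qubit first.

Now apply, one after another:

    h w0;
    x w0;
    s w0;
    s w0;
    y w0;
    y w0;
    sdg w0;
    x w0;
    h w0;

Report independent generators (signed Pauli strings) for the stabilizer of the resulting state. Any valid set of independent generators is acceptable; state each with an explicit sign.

One valid set of independent stabilizer generators is +Y (any independent generating set of the same group is equally correct).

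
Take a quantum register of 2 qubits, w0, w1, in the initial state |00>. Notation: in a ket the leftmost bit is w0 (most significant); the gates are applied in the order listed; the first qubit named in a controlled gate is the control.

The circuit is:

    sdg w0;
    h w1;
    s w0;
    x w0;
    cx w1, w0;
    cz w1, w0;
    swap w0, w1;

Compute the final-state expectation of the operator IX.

The expectation value of IX is 0.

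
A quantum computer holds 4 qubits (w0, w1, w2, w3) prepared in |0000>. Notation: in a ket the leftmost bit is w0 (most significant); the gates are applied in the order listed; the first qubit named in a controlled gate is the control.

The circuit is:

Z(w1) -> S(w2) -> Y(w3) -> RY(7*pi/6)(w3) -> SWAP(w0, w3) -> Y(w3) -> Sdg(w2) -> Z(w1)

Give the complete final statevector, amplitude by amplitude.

After the circuit, the state carries amplitude sqrt(2)/4 + sqrt(6)/4 on |0001>, -sqrt(2)/4 + sqrt(6)/4 on |1001>, and 0 on every other basis state.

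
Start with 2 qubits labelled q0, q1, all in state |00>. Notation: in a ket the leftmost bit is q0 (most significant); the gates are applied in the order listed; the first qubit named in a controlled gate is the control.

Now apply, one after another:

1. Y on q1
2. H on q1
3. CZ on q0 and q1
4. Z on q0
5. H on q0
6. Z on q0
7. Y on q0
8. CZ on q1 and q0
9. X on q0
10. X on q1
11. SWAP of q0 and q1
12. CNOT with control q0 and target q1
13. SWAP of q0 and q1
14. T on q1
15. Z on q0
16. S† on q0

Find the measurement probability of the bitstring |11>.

The probability of measuring |11> is 1/4.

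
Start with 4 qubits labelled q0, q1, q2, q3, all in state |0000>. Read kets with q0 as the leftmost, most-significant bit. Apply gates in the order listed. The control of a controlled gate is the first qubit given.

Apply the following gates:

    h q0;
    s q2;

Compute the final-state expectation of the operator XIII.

The expectation value of XIII is 1.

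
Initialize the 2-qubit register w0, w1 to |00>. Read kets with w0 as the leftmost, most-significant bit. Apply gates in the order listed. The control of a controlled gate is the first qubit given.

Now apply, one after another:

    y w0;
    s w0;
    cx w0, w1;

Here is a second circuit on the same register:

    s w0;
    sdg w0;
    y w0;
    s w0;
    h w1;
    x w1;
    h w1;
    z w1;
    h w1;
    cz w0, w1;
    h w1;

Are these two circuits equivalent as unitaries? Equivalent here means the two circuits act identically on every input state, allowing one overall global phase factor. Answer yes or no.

Yes: on every input state the two circuits agree up to one overall phase factor.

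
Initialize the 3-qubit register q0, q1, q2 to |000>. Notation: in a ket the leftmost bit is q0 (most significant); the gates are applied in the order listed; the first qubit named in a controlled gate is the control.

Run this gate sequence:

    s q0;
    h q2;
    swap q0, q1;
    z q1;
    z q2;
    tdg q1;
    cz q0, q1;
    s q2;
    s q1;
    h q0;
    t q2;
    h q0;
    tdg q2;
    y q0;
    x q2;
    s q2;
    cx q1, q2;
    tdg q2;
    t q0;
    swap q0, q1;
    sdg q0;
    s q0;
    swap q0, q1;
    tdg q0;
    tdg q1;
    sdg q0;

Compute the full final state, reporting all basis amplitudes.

The final amplitudes are -sqrt(2)*I/2 on |100>, sqrt(2)*exp(I*pi/4)/2 on |101>, and 0 on every other basis state. Key observation: gates 19-24 undo each other exactly, leaving only the rest of the circuit to track.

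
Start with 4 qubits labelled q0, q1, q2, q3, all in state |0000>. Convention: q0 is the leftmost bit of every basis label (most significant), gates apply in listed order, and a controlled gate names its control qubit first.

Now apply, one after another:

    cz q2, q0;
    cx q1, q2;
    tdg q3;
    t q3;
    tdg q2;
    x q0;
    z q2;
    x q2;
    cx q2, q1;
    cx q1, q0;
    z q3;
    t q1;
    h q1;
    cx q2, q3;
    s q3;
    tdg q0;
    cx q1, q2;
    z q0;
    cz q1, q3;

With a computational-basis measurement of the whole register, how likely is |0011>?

Outcome |0011> occurs with probability 1/2.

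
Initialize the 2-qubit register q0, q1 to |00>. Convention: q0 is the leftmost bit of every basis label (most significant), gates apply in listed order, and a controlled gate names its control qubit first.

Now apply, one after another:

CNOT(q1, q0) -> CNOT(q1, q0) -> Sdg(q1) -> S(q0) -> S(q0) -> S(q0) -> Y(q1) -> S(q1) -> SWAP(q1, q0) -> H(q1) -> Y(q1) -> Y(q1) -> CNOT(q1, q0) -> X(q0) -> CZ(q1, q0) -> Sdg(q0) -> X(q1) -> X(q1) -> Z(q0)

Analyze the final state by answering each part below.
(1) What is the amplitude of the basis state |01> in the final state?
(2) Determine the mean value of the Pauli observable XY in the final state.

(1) The final state's coefficient on |01> equals 0.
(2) The observable XY averages to -1.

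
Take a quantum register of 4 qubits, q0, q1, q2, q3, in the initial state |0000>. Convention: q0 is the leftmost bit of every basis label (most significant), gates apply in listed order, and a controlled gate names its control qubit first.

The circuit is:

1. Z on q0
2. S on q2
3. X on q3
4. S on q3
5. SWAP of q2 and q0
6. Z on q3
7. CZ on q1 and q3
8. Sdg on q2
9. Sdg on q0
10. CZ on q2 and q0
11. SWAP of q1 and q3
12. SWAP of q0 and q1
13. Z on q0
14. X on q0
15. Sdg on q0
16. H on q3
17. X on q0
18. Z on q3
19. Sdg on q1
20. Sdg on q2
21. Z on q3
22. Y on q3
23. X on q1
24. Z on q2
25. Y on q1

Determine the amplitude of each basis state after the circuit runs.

After the circuit, the state carries amplitude -sqrt(2)*I/2 on |1000>, sqrt(2)*I/2 on |1001>, and 0 on every other basis state.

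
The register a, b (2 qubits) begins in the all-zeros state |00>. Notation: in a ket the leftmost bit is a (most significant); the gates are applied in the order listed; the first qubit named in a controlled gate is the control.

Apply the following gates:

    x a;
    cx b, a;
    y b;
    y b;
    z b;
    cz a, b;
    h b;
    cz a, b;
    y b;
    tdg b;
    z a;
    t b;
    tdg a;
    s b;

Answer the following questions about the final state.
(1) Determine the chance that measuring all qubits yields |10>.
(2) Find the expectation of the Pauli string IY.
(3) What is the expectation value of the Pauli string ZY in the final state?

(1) A full measurement returns |10> with probability 1/2.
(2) The observable IY averages to 1.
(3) The observable ZY averages to -1.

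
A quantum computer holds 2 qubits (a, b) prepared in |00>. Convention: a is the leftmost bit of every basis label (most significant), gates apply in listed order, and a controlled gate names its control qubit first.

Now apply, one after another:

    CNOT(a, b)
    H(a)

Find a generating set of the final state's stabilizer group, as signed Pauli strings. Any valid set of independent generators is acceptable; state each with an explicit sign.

The stabilizer group can be generated by +XI, +IZ, among other valid generating sets.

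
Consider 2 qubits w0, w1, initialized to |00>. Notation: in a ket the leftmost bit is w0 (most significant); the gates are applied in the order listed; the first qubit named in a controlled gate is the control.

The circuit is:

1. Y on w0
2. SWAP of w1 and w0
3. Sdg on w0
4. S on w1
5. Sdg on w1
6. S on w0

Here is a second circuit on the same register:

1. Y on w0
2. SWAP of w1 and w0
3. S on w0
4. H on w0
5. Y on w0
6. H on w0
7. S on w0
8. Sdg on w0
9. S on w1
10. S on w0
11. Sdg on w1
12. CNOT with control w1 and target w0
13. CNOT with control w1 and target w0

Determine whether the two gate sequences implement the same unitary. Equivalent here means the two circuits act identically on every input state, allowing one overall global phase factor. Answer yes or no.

No — the two circuits implement different unitaries, even allowing a global phase.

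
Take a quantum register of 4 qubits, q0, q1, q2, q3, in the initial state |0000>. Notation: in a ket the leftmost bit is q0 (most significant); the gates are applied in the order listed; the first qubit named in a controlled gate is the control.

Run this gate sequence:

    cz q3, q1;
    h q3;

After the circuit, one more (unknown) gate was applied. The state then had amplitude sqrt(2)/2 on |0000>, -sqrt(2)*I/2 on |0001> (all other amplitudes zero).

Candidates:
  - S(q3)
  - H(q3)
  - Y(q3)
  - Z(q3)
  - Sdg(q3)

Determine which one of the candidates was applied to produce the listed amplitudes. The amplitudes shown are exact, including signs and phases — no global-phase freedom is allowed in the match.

The unique candidate consistent with the amplitudes is Sdg(q3).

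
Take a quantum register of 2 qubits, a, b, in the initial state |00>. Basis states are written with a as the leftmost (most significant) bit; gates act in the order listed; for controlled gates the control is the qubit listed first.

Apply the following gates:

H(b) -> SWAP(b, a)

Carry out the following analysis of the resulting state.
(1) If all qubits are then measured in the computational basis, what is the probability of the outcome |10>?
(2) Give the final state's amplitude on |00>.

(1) Outcome |10> occurs with probability 1/2.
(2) The final state's coefficient on |00> equals sqrt(2)/2.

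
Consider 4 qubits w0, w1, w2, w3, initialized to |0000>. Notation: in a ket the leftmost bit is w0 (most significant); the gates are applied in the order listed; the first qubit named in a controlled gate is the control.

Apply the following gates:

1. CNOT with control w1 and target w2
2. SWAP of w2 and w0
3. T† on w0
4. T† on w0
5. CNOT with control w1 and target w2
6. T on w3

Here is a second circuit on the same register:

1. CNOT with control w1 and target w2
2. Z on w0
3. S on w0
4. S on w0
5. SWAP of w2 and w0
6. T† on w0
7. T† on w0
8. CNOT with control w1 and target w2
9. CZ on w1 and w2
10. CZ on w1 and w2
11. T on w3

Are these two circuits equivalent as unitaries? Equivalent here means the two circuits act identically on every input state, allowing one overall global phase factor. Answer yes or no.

Yes — the two circuits implement the same unitary up to a global phase.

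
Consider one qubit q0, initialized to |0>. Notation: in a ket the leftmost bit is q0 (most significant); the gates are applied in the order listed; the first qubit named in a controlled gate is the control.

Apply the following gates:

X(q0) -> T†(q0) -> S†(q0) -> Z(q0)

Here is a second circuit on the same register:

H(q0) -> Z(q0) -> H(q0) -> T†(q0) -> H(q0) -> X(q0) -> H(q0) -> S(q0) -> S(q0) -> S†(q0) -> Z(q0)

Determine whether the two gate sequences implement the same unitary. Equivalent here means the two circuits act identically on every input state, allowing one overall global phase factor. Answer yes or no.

Yes: on every input state the two circuits agree up to one overall phase factor.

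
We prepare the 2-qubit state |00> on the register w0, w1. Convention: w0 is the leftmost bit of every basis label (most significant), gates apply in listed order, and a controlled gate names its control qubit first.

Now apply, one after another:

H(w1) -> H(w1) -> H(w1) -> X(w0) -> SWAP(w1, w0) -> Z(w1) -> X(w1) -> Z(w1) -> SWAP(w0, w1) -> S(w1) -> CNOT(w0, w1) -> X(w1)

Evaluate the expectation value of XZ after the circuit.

The observable XZ averages to 0. Key observation: gates 1-2 undo each other exactly, leaving only the rest of the circuit to track.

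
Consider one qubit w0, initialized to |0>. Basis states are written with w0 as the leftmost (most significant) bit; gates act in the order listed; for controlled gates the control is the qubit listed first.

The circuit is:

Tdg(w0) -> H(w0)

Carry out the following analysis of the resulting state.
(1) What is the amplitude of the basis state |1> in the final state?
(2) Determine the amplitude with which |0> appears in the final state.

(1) The final state's coefficient on |1> equals sqrt(2)/2.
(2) The final state's coefficient on |0> equals sqrt(2)/2.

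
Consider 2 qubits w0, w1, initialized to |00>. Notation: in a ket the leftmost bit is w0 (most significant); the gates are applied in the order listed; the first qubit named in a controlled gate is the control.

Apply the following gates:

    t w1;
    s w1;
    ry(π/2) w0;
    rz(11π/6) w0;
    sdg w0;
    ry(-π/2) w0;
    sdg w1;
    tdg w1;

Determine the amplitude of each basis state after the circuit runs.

The resulting statevector has amplitude (-1 + exp(I*pi/3))*exp(I*pi/12)/2 on |00>, 0 on |01>, (1 + exp(I*pi/3))*exp(I*pi/12)/2 on |10>, 0 on |11>.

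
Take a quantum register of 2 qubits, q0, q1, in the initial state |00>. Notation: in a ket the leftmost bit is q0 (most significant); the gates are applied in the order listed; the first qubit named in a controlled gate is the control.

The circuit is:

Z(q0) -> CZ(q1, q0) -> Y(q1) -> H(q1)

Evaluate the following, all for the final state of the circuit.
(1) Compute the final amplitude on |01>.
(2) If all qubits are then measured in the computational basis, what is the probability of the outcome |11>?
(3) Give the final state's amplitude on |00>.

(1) The final state's coefficient on |01> equals -sqrt(2)*I/2.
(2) Outcome |11> occurs with probability 0.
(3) |00> carries amplitude sqrt(2)*I/2 in the final state.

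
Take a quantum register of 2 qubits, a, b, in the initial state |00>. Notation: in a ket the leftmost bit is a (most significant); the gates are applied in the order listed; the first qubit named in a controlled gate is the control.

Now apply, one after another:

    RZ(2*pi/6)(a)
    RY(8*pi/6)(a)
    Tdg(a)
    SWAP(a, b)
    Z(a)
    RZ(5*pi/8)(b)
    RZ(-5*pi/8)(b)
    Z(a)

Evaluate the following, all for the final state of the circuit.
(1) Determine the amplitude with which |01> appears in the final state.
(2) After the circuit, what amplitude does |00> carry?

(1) |01> carries amplitude -sqrt(3)*exp(7*I*pi/12)/2 in the final state. Key observation: steps 5-8 multiply out to the identity, so the circuit reduces to the remaining gates.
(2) The final state's coefficient on |00> equals exp(5*I*pi/6)/2.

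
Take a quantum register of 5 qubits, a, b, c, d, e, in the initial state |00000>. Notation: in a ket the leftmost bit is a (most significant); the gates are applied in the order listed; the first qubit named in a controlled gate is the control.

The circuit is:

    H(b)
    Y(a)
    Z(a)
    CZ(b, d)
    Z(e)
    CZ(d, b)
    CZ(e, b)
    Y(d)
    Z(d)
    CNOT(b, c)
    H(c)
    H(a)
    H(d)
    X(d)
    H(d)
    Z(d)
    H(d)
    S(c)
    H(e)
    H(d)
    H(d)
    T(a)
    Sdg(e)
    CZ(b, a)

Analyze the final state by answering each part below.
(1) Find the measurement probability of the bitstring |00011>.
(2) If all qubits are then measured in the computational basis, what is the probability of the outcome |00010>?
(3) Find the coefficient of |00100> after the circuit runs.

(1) Outcome |00011> occurs with probability 1/32. Key observation: gates 13-16 undo each other exactly, leaving only the rest of the circuit to track.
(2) The probability of measuring |00010> is 1/32.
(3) The final state's coefficient on |00100> equals -sqrt(2)*I/8.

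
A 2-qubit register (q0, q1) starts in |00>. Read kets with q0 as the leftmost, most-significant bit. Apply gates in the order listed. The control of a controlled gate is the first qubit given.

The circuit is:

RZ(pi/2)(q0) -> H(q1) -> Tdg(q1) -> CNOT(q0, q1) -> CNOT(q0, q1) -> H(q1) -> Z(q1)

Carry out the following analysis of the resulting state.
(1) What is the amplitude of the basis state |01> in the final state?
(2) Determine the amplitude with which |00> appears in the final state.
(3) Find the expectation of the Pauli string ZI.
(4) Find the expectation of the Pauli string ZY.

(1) |01> carries amplitude -I/2 + exp(3*I*pi/4)/2 in the final state.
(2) |00> carries amplitude -I/2 - exp(3*I*pi/4)/2 in the final state.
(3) The expectation value of ZI is 1.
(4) The observable ZY averages to -sqrt(2)/2.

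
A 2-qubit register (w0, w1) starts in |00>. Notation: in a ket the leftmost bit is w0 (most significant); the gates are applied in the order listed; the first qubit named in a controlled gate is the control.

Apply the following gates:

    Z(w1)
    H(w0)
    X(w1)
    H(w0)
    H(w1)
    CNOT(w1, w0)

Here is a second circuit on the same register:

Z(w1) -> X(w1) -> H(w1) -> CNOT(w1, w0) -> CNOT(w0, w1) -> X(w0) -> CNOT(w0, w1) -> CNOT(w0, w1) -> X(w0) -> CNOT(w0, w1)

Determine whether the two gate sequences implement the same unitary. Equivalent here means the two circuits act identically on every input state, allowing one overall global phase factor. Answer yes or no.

Yes: on every input state the two circuits agree up to one overall phase factor.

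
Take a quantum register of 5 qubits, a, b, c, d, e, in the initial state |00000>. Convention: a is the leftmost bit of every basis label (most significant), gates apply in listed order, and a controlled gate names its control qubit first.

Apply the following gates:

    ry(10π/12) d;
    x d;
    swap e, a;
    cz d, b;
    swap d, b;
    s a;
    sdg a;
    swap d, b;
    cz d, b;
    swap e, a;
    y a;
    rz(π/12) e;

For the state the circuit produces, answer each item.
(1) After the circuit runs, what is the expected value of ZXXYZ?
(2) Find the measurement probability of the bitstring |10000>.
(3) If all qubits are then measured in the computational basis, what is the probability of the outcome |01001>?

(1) The observable ZXXYZ averages to 0. Key observation: gates 3-10 undo each other exactly, leaving only the rest of the circuit to track.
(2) The probability of measuring |10000> is sqrt(3)/4 + 1/2.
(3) Outcome |01001> occurs with probability 0.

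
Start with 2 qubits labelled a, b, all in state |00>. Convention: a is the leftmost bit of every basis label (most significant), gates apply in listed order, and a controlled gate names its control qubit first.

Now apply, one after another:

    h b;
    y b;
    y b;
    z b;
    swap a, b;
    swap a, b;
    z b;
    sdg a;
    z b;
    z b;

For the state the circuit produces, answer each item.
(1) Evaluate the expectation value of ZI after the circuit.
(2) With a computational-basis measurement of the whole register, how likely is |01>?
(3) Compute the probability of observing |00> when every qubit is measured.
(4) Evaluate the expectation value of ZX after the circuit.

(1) The expectation value of ZI is 1.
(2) A full measurement returns |01> with probability 1/2.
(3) The probability of measuring |00> is 1/2.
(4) The observable ZX averages to 1.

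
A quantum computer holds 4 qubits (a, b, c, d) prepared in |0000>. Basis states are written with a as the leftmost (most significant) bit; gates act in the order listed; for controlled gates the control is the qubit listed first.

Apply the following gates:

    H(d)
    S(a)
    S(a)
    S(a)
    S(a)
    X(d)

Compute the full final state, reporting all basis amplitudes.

The final amplitudes are sqrt(2)/2 on |0000>, sqrt(2)/2 on |0001>, and 0 on every other basis state. Key observation: steps 2-5 multiply out to the identity, so the circuit reduces to the remaining gates.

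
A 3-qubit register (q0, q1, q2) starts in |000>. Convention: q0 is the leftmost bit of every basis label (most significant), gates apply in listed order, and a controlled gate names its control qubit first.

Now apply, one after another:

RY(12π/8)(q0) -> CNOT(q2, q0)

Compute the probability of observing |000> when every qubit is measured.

A full measurement returns |000> with probability 1/2.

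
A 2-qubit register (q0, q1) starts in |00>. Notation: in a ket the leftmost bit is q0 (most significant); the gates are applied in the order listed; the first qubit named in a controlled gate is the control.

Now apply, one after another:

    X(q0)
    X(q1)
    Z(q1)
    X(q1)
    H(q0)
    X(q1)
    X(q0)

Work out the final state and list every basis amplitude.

The final amplitudes are 0 on |00>, sqrt(2)/2 on |01>, 0 on |10>, -sqrt(2)/2 on |11>.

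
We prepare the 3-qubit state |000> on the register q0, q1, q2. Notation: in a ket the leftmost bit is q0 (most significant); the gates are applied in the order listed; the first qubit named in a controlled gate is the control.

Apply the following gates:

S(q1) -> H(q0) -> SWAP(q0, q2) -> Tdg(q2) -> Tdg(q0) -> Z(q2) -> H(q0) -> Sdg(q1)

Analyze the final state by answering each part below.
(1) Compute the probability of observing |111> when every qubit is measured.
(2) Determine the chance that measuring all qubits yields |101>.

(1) Outcome |111> occurs with probability 0.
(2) Outcome |101> occurs with probability 1/4.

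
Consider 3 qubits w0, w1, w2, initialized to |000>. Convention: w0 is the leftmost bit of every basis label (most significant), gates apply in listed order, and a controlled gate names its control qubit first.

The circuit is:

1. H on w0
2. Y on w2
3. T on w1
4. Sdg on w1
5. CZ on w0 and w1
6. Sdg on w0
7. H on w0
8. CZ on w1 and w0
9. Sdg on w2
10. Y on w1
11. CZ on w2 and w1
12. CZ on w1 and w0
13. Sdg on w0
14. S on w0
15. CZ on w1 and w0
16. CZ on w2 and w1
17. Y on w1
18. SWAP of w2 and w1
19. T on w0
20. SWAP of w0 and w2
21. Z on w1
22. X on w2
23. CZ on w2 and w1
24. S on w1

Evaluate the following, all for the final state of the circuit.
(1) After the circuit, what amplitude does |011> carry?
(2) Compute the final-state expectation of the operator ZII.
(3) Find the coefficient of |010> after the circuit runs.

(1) The final state's coefficient on |011> equals 1/2 + I/2. Key observation: steps 10-17 multiply out to the identity, so the circuit reduces to the remaining gates.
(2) In the final state, ZII has expectation 1.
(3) The amplitude on |010> is sqrt(2)/2.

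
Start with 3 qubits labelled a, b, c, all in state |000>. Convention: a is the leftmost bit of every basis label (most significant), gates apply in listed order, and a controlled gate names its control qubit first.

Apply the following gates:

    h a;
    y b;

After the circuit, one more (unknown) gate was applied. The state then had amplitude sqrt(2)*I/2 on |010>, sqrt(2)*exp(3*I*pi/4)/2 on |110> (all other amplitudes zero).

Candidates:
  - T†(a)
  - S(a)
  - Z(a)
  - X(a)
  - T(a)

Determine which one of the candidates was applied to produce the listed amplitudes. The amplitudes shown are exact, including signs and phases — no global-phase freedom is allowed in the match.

It was T(a) that produced the state shown.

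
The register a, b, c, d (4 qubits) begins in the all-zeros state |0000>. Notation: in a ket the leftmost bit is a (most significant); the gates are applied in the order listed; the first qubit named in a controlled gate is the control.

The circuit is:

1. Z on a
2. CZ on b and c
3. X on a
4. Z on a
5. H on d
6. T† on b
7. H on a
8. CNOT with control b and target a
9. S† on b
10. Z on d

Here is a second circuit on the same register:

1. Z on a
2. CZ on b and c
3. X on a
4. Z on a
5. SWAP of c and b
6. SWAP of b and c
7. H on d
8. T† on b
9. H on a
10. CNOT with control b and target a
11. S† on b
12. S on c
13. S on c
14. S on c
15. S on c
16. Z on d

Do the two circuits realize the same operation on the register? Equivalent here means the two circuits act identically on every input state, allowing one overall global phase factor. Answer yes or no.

Yes, they are equivalent — the unitaries differ by at most a global phase.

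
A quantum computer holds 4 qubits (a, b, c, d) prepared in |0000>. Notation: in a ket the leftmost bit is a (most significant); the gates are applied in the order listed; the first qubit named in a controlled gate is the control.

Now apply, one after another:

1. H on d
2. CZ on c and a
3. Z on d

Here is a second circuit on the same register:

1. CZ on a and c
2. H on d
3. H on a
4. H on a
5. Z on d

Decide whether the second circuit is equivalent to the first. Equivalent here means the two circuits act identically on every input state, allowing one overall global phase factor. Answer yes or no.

Yes — the two circuits implement the same unitary up to a global phase.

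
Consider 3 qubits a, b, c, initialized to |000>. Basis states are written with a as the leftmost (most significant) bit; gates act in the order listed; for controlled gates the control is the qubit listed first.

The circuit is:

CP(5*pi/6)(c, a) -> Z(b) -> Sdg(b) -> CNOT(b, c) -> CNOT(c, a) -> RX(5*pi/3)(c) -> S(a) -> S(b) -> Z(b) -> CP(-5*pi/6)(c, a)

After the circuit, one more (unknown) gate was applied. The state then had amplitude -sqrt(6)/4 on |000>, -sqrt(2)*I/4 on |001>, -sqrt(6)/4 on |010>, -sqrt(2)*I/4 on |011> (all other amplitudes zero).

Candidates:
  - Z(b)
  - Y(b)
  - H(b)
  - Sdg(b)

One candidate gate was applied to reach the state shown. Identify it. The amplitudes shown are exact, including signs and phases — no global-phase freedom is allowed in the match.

It was H(b) that produced the state shown.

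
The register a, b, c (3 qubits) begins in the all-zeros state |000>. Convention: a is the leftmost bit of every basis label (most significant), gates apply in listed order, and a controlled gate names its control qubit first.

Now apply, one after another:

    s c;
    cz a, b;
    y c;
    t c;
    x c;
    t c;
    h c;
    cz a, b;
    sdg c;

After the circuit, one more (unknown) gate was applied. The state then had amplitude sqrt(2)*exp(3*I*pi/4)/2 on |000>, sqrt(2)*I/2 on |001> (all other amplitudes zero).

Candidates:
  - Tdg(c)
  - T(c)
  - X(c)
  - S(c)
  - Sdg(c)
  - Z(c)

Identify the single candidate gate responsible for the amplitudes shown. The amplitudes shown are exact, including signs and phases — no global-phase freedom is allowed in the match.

It was T(c) that produced the state shown.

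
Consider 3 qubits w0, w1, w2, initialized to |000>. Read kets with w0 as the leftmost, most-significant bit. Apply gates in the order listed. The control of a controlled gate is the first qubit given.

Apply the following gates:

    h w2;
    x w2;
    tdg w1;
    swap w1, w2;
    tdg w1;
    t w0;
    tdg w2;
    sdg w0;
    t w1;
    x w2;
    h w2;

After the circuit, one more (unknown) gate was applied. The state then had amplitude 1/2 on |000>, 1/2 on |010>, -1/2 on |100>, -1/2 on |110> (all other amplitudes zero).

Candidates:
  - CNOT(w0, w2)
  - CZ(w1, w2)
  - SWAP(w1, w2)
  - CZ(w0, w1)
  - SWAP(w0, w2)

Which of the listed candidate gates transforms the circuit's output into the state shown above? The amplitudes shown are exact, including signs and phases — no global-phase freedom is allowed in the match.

The unique candidate consistent with the amplitudes is SWAP(w0, w2).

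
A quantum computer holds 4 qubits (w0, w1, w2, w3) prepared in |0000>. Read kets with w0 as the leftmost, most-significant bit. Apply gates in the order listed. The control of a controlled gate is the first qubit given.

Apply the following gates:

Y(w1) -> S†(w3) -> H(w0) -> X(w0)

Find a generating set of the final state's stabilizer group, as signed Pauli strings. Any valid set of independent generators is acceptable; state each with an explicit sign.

The stabilizer group can be generated by +XIII, -IZII, +IIZI, +IIIZ, among other valid generating sets.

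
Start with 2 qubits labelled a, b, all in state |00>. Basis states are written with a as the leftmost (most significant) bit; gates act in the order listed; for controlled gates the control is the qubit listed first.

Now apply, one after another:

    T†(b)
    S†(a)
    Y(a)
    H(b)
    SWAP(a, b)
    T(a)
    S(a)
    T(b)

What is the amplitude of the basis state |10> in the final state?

The amplitude on |10> is 0.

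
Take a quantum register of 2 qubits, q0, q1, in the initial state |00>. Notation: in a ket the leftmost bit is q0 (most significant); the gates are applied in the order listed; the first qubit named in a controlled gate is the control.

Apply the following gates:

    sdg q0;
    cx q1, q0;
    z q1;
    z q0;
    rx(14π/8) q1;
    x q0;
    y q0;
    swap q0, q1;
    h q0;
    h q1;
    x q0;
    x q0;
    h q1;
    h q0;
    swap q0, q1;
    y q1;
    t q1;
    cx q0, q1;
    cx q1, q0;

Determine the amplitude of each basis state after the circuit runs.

The final amplitudes are I*sqrt(2 - sqrt(2))/2 on |00>, 0 on |01>, 0 on |10>, -sqrt(sqrt(2) + 2)*exp(I*pi/4)/2 on |11>. Key observation: steps 8-15 multiply out to the identity, so the circuit reduces to the remaining gates.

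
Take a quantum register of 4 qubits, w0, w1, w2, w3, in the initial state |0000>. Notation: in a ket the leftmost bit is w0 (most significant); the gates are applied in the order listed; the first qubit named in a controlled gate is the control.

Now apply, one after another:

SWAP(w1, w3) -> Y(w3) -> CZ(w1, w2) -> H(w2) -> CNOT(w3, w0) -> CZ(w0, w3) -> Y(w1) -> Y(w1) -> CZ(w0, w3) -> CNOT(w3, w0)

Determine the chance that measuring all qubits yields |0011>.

Outcome |0011> occurs with probability 1/2. Key observation: the block from step 5 through step 10 cancels to the identity and can be dropped.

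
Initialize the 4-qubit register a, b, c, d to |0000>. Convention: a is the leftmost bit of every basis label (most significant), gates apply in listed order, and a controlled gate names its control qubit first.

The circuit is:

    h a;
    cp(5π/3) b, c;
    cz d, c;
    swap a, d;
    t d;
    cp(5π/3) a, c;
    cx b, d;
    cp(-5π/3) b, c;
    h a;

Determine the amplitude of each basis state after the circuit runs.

The final amplitudes are 1/2 on |0000>, exp(I*pi/4)/2 on |0001>, 1/2 on |1000>, exp(I*pi/4)/2 on |1001>, and 0 on every other basis state.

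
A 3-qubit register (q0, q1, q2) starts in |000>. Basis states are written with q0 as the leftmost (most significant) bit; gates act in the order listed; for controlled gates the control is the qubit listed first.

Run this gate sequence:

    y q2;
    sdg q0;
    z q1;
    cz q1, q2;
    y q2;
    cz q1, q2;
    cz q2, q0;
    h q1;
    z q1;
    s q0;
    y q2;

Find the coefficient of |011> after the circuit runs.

The final state's coefficient on |011> equals -sqrt(2)*I/2.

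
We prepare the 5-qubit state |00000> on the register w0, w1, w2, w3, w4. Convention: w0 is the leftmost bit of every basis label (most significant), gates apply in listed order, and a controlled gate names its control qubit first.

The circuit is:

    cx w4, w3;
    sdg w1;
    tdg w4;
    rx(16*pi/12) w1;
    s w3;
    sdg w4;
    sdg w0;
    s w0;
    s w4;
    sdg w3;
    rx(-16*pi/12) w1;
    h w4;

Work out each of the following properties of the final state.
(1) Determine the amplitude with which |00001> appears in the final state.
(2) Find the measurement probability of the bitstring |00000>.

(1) |00001> carries amplitude sqrt(2)/2 in the final state. Key observation: steps 4-11 multiply out to the identity, so the circuit reduces to the remaining gates.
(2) Outcome |00000> occurs with probability 1/2.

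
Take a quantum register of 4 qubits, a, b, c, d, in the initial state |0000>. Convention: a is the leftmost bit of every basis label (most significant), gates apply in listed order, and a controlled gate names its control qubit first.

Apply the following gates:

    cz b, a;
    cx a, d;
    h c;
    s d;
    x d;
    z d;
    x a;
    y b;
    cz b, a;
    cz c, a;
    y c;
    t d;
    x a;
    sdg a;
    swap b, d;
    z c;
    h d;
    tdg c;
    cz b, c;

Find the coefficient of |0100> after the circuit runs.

The final state's coefficient on |0100> equals -exp(I*pi/4)/2.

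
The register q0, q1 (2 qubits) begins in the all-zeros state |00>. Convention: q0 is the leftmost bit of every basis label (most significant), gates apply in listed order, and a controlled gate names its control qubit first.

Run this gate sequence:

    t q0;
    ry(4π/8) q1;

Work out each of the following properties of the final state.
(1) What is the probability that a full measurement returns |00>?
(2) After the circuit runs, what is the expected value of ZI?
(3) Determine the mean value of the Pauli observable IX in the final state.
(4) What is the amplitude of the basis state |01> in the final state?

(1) The probability of measuring |00> is 1/2.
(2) In the final state, ZI has expectation 1.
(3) The observable IX averages to 1.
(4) |01> carries amplitude sqrt(2)/2 in the final state.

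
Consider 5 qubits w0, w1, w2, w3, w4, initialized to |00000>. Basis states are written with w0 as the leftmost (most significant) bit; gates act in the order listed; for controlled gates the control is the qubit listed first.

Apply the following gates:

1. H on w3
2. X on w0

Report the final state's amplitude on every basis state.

After the circuit, the state carries amplitude sqrt(2)/2 on |10000>, sqrt(2)/2 on |10010>, and 0 on every other basis state.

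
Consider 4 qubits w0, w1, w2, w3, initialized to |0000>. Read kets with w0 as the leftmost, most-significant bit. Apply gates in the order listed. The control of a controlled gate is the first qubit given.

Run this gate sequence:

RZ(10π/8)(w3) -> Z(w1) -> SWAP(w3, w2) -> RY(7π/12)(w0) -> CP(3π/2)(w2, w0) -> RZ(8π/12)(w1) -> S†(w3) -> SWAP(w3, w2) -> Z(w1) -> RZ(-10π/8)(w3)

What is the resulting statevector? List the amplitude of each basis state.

The resulting statevector has amplitude (-sqrt(3*sqrt(2) + 6)/4 + sqrt(2 - sqrt(2))/4)*exp(2*I*pi/3) on |0000>, (-sqrt(sqrt(2) + 2)/4 - sqrt(6 - 3*sqrt(2))/4)*exp(2*I*pi/3) on |1000>, and 0 on every other basis state.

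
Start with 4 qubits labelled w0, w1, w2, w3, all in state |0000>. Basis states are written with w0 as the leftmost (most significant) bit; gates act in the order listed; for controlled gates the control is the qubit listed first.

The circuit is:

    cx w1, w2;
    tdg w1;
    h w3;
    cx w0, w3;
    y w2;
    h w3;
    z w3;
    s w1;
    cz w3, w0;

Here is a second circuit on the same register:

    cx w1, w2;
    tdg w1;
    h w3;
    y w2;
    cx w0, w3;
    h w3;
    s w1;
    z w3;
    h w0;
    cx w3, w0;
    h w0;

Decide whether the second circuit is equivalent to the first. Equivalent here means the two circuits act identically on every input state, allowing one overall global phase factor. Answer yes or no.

Yes, they are equivalent — the unitaries differ by at most a global phase.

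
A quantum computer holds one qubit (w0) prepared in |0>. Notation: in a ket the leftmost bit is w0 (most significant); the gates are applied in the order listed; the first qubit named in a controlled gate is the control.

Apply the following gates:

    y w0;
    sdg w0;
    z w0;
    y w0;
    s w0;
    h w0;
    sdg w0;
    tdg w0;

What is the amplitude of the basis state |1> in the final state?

The amplitude on |1> is -sqrt(2)*exp(3*I*pi/4)/2.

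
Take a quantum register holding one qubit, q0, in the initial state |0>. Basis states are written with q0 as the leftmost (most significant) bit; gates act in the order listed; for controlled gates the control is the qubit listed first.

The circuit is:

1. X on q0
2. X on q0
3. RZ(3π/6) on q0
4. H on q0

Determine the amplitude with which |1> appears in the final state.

The amplitude on |1> is -sqrt(2)*exp(3*I*pi/4)/2.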